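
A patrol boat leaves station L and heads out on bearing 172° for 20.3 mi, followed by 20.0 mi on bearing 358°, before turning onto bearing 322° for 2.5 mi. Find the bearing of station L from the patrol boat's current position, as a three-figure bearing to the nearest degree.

Leg 1 (172°, 20.3 mi): east 20.3 sin 172° = 2.83, north 20.3 cos 172° = -20.10
Leg 2 (358°, 20.0 mi): east 20.0 sin 358° = -0.70, north 20.0 cos 358° = 19.99
Leg 3 (322°, 2.5 mi): east 2.5 sin 322° = -1.54, north 2.5 cos 322° = 1.97
Net displacement: 0.59 east, 1.86 north. Direction back to start is (-0.59, -1.86): bearing = atan2(-0.59, -1.86) mod 360° = 197.59° ≈ 198°.

198°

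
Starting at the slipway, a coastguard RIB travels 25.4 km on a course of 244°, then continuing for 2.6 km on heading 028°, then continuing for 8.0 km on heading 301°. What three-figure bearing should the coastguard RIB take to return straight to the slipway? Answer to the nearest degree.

Leg 1 (244°, 25.4 km): east 25.4 sin 244° = -22.83, north 25.4 cos 244° = -11.13
Leg 2 (028°, 2.6 km): east 2.6 sin 28° = 1.22, north 2.6 cos 28° = 2.30
Leg 3 (301°, 8.0 km): east 8.0 sin 301° = -6.86, north 8.0 cos 301° = 4.12
Net displacement: -28.47 east, -4.72 north. Direction back to start is (28.47, 4.72): bearing = atan2(28.47, 4.72) mod 360° = 80.59° ≈ 081°.

081°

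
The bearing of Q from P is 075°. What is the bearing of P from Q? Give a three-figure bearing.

255°

Back-bearing = 075° + 180° = 255°.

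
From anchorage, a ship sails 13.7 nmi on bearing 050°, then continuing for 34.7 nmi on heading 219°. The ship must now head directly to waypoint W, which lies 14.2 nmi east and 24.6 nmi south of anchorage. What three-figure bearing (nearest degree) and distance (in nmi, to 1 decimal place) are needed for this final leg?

104°, 26.3 nmi

Leg 1 (050°, 13.7 nmi): east 13.7 sin 50° = 10.49, north 13.7 cos 50° = 8.81
Leg 2 (219°, 34.7 nmi): east 34.7 sin 219° = -21.84, north 34.7 cos 219° = -26.97
Current position: (-11.34, -18.16). Target: (14.2, -24.6). Remaining: Δeast = 25.54, Δnorth = -6.44.
Bearing = atan2(25.54, -6.44) mod 360° = 104.15°; distance = √((25.54)² + (-6.44)²) = 26.342 nmi.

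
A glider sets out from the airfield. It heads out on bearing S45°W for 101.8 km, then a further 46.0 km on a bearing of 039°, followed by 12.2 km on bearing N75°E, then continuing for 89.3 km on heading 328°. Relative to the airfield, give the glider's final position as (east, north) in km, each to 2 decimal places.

Leg 1 (S45°W, 101.8 km): east 101.8 sin 225° = -71.98, north 101.8 cos 225° = -71.98
Leg 2 (039°, 46.0 km): east 46.0 sin 39° = 28.95, north 46.0 cos 39° = 35.75
Leg 3 (N75°E, 12.2 km): east 12.2 sin 75° = 11.78, north 12.2 cos 75° = 3.16
Leg 4 (328°, 89.3 km): east 89.3 sin 328° = -47.32, north 89.3 cos 328° = 75.73
Summing: -78.57 km east, 42.65 km north → (-78.57, 42.65).

(-78.57, 42.65)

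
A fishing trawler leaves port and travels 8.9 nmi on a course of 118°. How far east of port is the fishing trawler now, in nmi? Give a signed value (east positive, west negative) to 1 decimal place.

7.9 nmi

Leg 1 (118°, 8.9 nmi): east 8.9 sin 118° = 7.86, north 8.9 cos 118° = -4.18
Net east component: 7.86 nmi.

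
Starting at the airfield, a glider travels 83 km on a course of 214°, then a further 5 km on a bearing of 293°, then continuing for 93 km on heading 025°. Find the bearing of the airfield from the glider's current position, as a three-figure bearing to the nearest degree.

146°

Leg 1 (214°, 83 km): east 83 sin 214° = -46.41, north 83 cos 214° = -68.81
Leg 2 (293°, 5 km): east 5 sin 293° = -4.60, north 5 cos 293° = 1.95
Leg 3 (025°, 93 km): east 93 sin 25° = 39.30, north 93 cos 25° = 84.29
Net displacement: -11.71 east, 17.43 north. Direction back to start is (11.71, -17.43): bearing = atan2(11.71, -17.43) mod 360° = 146.10° ≈ 146°.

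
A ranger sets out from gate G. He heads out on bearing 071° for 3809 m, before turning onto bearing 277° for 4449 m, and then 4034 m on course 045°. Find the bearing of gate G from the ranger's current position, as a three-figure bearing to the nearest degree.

204°

Leg 1 (071°, 3809 m): east 3809 sin 71° = 3601.48, north 3809 cos 71° = 1240.09
Leg 2 (277°, 4449 m): east 4449 sin 277° = -4415.84, north 4449 cos 277° = 542.20
Leg 3 (045°, 4034 m): east 4034 sin 45° = 2852.47, north 4034 cos 45° = 2852.47
Net displacement: 2038.11 east, 4634.75 north. Direction back to start is (-2038.11, -4634.75): bearing = atan2(-2038.11, -4634.75) mod 360° = 203.74° ≈ 204°.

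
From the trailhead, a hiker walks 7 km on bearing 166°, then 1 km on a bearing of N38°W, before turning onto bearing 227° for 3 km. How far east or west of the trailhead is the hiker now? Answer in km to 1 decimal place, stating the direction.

Leg 1 (166°, 7 km): east 7 sin 166° = 1.69, north 7 cos 166° = -6.79
Leg 2 (N38°W, 1 km): east 1 sin 322° = -0.62, north 1 cos 322° = 0.79
Leg 3 (227°, 3 km): east 3 sin 227° = -2.19, north 3 cos 227° = -2.05
Net east component: -1.12 km.

1.1 km west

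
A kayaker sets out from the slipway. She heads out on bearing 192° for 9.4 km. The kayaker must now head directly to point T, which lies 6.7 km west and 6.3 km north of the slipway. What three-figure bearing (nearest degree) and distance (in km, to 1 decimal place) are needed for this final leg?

Leg 1 (192°, 9.4 km): east 9.4 sin 192° = -1.95, north 9.4 cos 192° = -9.19
Current position: (-1.95, -9.19). Target: (-6.7, 6.3). Remaining: Δeast = -4.75, Δnorth = 15.49.
Bearing = atan2(-4.75, 15.49) mod 360° = 342.97°; distance = √((-4.75)² + (15.49)²) = 16.205 km.

343°, 16.2 km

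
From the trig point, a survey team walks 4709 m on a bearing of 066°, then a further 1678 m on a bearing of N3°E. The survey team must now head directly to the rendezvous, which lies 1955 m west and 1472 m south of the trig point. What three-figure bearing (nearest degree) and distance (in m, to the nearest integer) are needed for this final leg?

231°, 8117 m

Leg 1 (066°, 4709 m): east 4709 sin 66° = 4301.89, north 4709 cos 66° = 1915.32
Leg 2 (N3°E, 1678 m): east 1678 sin 3° = 87.82, north 1678 cos 3° = 1675.70
Current position: (4389.71, 3591.02). Target: (-1955, -1472). Remaining: Δeast = -6344.71, Δnorth = -5063.02.
Bearing = atan2(-6344.71, -5063.02) mod 360° = 231.41°; distance = √((-6344.71)² + (-5063.02)²) = 8117.234 m.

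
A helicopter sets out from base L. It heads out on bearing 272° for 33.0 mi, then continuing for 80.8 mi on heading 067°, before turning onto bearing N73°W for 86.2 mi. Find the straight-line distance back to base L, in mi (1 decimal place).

Leg 1 (272°, 33.0 mi): east 33.0 sin 272° = -32.98, north 33.0 cos 272° = 1.15
Leg 2 (067°, 80.8 mi): east 80.8 sin 67° = 74.38, north 80.8 cos 67° = 31.57
Leg 3 (N73°W, 86.2 mi): east 86.2 sin 287° = -82.43, north 86.2 cos 287° = 25.20
Net: -41.04 east, 57.93 north. Distance = √((-41.04)² + (57.93)²) = 70.988 mi.

71.0 mi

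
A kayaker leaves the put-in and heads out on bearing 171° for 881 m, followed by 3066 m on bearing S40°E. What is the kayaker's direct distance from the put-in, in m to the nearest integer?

Leg 1 (171°, 881 m): east 881 sin 171° = 137.82, north 881 cos 171° = -870.15
Leg 2 (S40°E, 3066 m): east 3066 sin 140° = 1970.79, north 3066 cos 140° = -2348.69
Net: 2108.61 east, -3218.85 north. Distance = √((2108.61)² + (-3218.85)²) = 3848.011 m.

3848 m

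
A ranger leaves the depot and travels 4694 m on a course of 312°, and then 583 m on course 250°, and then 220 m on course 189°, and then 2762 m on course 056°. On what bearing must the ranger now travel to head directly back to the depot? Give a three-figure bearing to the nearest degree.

157°

Leg 1 (312°, 4694 m): east 4694 sin 312° = -3488.32, north 4694 cos 312° = 3140.90
Leg 2 (250°, 583 m): east 583 sin 250° = -547.84, north 583 cos 250° = -199.40
Leg 3 (189°, 220 m): east 220 sin 189° = -34.42, north 220 cos 189° = -217.29
Leg 4 (056°, 2762 m): east 2762 sin 56° = 2289.80, north 2762 cos 56° = 1544.49
Net displacement: -1780.78 east, 4268.70 north. Direction back to start is (1780.78, -4268.70): bearing = atan2(1780.78, -4268.70) mod 360° = 157.36° ≈ 157°.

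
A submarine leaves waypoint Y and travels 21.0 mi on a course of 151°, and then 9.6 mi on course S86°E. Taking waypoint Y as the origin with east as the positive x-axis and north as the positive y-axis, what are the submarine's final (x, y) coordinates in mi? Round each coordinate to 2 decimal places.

Leg 1 (151°, 21.0 mi): east 21.0 sin 151° = 10.18, north 21.0 cos 151° = -18.37
Leg 2 (S86°E, 9.6 mi): east 9.6 sin 94° = 9.58, north 9.6 cos 94° = -0.67
Summing: 19.76 mi east, -19.04 mi north → (19.76, -19.04).

(19.76, -19.04)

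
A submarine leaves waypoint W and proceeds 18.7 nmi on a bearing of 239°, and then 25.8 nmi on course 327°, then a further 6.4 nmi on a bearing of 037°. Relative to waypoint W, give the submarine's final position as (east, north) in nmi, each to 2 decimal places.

Leg 1 (239°, 18.7 nmi): east 18.7 sin 239° = -16.03, north 18.7 cos 239° = -9.63
Leg 2 (327°, 25.8 nmi): east 25.8 sin 327° = -14.05, north 25.8 cos 327° = 21.64
Leg 3 (037°, 6.4 nmi): east 6.4 sin 37° = 3.85, north 6.4 cos 37° = 5.11
Summing: -26.23 nmi east, 17.12 nmi north → (-26.23, 17.12).

(-26.23, 17.12)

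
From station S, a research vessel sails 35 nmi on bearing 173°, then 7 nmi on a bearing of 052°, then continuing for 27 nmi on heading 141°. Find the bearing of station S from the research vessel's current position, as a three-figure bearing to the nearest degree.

Leg 1 (173°, 35 nmi): east 35 sin 173° = 4.27, north 35 cos 173° = -34.74
Leg 2 (052°, 7 nmi): east 7 sin 52° = 5.52, north 7 cos 52° = 4.31
Leg 3 (141°, 27 nmi): east 27 sin 141° = 16.99, north 27 cos 141° = -20.98
Net displacement: 26.77 east, -51.41 north. Direction back to start is (-26.77, 51.41): bearing = atan2(-26.77, 51.41) mod 360° = 332.49° ≈ 332°.

332°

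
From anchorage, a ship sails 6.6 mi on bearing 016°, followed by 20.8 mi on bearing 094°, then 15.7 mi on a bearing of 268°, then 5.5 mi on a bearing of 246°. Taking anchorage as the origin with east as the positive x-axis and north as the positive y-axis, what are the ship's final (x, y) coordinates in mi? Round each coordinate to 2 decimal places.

(1.85, 2.11)

Leg 1 (016°, 6.6 mi): east 6.6 sin 16° = 1.82, north 6.6 cos 16° = 6.34
Leg 2 (094°, 20.8 mi): east 20.8 sin 94° = 20.75, north 20.8 cos 94° = -1.45
Leg 3 (268°, 15.7 mi): east 15.7 sin 268° = -15.69, north 15.7 cos 268° = -0.55
Leg 4 (246°, 5.5 mi): east 5.5 sin 246° = -5.02, north 5.5 cos 246° = -2.24
Summing: 1.85 mi east, 2.11 mi north → (1.85, 2.11).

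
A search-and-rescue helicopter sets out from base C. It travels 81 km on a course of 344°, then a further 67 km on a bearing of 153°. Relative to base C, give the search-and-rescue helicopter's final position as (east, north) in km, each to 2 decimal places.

Leg 1 (344°, 81 km): east 81 sin 344° = -22.33, north 81 cos 344° = 77.86
Leg 2 (153°, 67 km): east 67 sin 153° = 30.42, north 67 cos 153° = -59.70
Summing: 8.09 km east, 18.16 km north → (8.09, 18.16).

(8.09, 18.16)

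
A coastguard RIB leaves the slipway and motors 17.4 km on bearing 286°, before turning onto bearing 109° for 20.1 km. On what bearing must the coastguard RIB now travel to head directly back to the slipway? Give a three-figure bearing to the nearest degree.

307°

Leg 1 (286°, 17.4 km): east 17.4 sin 286° = -16.73, north 17.4 cos 286° = 4.80
Leg 2 (109°, 20.1 km): east 20.1 sin 109° = 19.00, north 20.1 cos 109° = -6.54
Net displacement: 2.28 east, -1.75 north. Direction back to start is (-2.28, 1.75): bearing = atan2(-2.28, 1.75) mod 360° = 307.49° ≈ 307°.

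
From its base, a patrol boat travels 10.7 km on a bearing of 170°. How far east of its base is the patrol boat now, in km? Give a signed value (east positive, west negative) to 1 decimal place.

Leg 1 (170°, 10.7 km): east 10.7 sin 170° = 1.86, north 10.7 cos 170° = -10.54
Net east component: 1.86 km.

1.9 km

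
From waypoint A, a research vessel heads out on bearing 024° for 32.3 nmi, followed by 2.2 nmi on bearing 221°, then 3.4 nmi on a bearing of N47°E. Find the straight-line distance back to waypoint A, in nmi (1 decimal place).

33.3 nmi

Leg 1 (024°, 32.3 nmi): east 32.3 sin 24° = 13.14, north 32.3 cos 24° = 29.51
Leg 2 (221°, 2.2 nmi): east 2.2 sin 221° = -1.44, north 2.2 cos 221° = -1.66
Leg 3 (N47°E, 3.4 nmi): east 3.4 sin 47° = 2.49, north 3.4 cos 47° = 2.32
Net: 14.18 east, 30.17 north. Distance = √((14.18)² + (30.17)²) = 33.333 nmi.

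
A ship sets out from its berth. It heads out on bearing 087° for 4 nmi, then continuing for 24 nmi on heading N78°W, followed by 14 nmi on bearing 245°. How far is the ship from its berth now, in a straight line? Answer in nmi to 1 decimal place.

32.2 nmi

Leg 1 (087°, 4 nmi): east 4 sin 87° = 3.99, north 4 cos 87° = 0.21
Leg 2 (N78°W, 24 nmi): east 24 sin 282° = -23.48, north 24 cos 282° = 4.99
Leg 3 (245°, 14 nmi): east 14 sin 245° = -12.69, north 14 cos 245° = -5.92
Net: -32.17 east, -0.72 north. Distance = √((-32.17)² + (-0.72)²) = 32.177 nmi.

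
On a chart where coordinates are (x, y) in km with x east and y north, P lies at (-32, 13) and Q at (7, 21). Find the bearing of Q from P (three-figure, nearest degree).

Δeast = 7 − -32 = 39.00; Δnorth = 21 − 13 = 8.00.
Bearing = atan2(Δeast, Δnorth) mod 360° = 78.41° ≈ 078°.

078°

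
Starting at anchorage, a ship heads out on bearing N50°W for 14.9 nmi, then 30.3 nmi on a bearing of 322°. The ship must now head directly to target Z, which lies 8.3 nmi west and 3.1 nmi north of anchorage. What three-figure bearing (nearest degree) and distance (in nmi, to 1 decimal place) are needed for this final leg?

Leg 1 (N50°W, 14.9 nmi): east 14.9 sin 310° = -11.41, north 14.9 cos 310° = 9.58
Leg 2 (322°, 30.3 nmi): east 30.3 sin 322° = -18.65, north 30.3 cos 322° = 23.88
Current position: (-30.07, 33.45). Target: (-8.3, 3.1). Remaining: Δeast = 21.77, Δnorth = -30.35.
Bearing = atan2(21.77, -30.35) mod 360° = 144.35°; distance = √((21.77)² + (-30.35)²) = 37.353 nmi.

144°, 37.4 nmi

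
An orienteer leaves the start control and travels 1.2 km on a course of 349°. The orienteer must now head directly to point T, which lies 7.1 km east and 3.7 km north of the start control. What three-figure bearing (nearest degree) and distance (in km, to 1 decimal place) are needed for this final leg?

Leg 1 (349°, 1.2 km): east 1.2 sin 349° = -0.23, north 1.2 cos 349° = 1.18
Current position: (-0.23, 1.18). Target: (7.1, 3.7). Remaining: Δeast = 7.33, Δnorth = 2.52.
Bearing = atan2(7.33, 2.52) mod 360° = 71.01°; distance = √((7.33)² + (2.52)²) = 7.751 km.

071°, 7.8 km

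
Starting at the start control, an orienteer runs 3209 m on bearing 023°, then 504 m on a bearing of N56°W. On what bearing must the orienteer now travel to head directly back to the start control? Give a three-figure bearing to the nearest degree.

Leg 1 (023°, 3209 m): east 3209 sin 23° = 1253.86, north 3209 cos 23° = 2953.90
Leg 2 (N56°W, 504 m): east 504 sin 304° = -417.83, north 504 cos 304° = 281.83
Net displacement: 836.02 east, 3235.73 north. Direction back to start is (-836.02, -3235.73): bearing = atan2(-836.02, -3235.73) mod 360° = 194.49° ≈ 194°.

194°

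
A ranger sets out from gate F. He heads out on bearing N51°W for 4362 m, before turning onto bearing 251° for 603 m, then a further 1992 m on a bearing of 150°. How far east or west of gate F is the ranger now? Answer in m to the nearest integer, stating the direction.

2964 m west

Leg 1 (N51°W, 4362 m): east 4362 sin 309° = -3389.91, north 4362 cos 309° = 2745.10
Leg 2 (251°, 603 m): east 603 sin 251° = -570.15, north 603 cos 251° = -196.32
Leg 3 (150°, 1992 m): east 1992 sin 150° = 996.00, north 1992 cos 150° = -1725.12
Net east component: -2964.06 m.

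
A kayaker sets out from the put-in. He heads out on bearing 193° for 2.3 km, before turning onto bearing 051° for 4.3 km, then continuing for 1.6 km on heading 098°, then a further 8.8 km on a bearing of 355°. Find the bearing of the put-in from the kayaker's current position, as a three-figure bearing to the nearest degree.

Leg 1 (193°, 2.3 km): east 2.3 sin 193° = -0.52, north 2.3 cos 193° = -2.24
Leg 2 (051°, 4.3 km): east 4.3 sin 51° = 3.34, north 4.3 cos 51° = 2.71
Leg 3 (098°, 1.6 km): east 1.6 sin 98° = 1.58, north 1.6 cos 98° = -0.22
Leg 4 (355°, 8.8 km): east 8.8 sin 355° = -0.77, north 8.8 cos 355° = 8.77
Net displacement: 3.64 east, 9.01 north. Direction back to start is (-3.64, -9.01): bearing = atan2(-3.64, -9.01) mod 360° = 202.01° ≈ 202°.

202°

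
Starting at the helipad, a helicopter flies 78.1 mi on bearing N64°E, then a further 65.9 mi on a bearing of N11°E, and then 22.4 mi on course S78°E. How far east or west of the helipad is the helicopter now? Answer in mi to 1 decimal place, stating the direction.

104.7 mi east

Leg 1 (N64°E, 78.1 mi): east 78.1 sin 64° = 70.20, north 78.1 cos 64° = 34.24
Leg 2 (N11°E, 65.9 mi): east 65.9 sin 11° = 12.57, north 65.9 cos 11° = 64.69
Leg 3 (S78°E, 22.4 mi): east 22.4 sin 102° = 21.91, north 22.4 cos 102° = -4.66
Net east component: 104.68 mi.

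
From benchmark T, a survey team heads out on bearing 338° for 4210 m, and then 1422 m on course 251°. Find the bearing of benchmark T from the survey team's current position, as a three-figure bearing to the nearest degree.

140°

Leg 1 (338°, 4210 m): east 4210 sin 338° = -1577.09, north 4210 cos 338° = 3903.44
Leg 2 (251°, 1422 m): east 1422 sin 251° = -1344.53, north 1422 cos 251° = -462.96
Net displacement: -2921.62 east, 3440.49 north. Direction back to start is (2921.62, -3440.49): bearing = atan2(2921.62, -3440.49) mod 360° = 139.66° ≈ 140°.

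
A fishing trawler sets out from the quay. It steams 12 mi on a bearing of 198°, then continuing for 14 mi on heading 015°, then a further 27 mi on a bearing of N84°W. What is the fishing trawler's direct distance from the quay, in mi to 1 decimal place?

27.4 mi

Leg 1 (198°, 12 mi): east 12 sin 198° = -3.71, north 12 cos 198° = -11.41
Leg 2 (015°, 14 mi): east 14 sin 15° = 3.62, north 14 cos 15° = 13.52
Leg 3 (N84°W, 27 mi): east 27 sin 276° = -26.85, north 27 cos 276° = 2.82
Net: -26.94 east, 4.93 north. Distance = √((-26.94)² + (4.93)²) = 27.385 mi.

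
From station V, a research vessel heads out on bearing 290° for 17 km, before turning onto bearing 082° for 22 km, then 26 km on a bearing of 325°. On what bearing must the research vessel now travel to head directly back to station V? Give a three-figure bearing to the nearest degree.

Leg 1 (290°, 17 km): east 17 sin 290° = -15.97, north 17 cos 290° = 5.81
Leg 2 (082°, 22 km): east 22 sin 82° = 21.79, north 22 cos 82° = 3.06
Leg 3 (325°, 26 km): east 26 sin 325° = -14.91, north 26 cos 325° = 21.30
Net displacement: -9.10 east, 30.17 north. Direction back to start is (9.10, -30.17): bearing = atan2(9.10, -30.17) mod 360° = 163.21° ≈ 163°.

163°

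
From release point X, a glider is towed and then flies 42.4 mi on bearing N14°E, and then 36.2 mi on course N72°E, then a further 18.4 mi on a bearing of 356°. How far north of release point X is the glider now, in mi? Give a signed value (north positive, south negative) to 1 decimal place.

70.7 mi

Leg 1 (N14°E, 42.4 mi): east 42.4 sin 14° = 10.26, north 42.4 cos 14° = 41.14
Leg 2 (N72°E, 36.2 mi): east 36.2 sin 72° = 34.43, north 36.2 cos 72° = 11.19
Leg 3 (356°, 18.4 mi): east 18.4 sin 356° = -1.28, north 18.4 cos 356° = 18.36
Net north component: 70.68 mi.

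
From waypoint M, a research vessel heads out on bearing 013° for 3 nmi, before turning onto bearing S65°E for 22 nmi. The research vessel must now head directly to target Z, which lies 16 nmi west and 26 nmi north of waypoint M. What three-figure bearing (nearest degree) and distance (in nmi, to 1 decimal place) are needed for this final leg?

311°, 48.9 nmi

Leg 1 (013°, 3 nmi): east 3 sin 13° = 0.67, north 3 cos 13° = 2.92
Leg 2 (S65°E, 22 nmi): east 22 sin 115° = 19.94, north 22 cos 115° = -9.30
Current position: (20.61, -6.37). Target: (-16, 26). Remaining: Δeast = -36.61, Δnorth = 32.37.
Bearing = atan2(-36.61, 32.37) mod 360° = 311.48°; distance = √((-36.61)² + (32.37)²) = 48.874 nmi.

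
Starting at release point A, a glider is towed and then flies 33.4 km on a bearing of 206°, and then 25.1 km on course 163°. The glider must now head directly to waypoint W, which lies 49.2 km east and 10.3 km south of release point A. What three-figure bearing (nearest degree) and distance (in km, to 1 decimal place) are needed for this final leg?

Leg 1 (206°, 33.4 km): east 33.4 sin 206° = -14.64, north 33.4 cos 206° = -30.02
Leg 2 (163°, 25.1 km): east 25.1 sin 163° = 7.34, north 25.1 cos 163° = -24.00
Current position: (-7.30, -54.02). Target: (49.2, -10.3). Remaining: Δeast = 56.50, Δnorth = 43.72.
Bearing = atan2(56.50, 43.72) mod 360° = 52.27°; distance = √((56.50)² + (43.72)²) = 71.444 km.

052°, 71.4 km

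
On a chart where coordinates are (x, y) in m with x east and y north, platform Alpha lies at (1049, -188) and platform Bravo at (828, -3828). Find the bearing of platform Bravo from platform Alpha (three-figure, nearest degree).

Δeast = 828 − 1049 = -221.00; Δnorth = -3828 − -188 = -3640.00.
Bearing = atan2(Δeast, Δnorth) mod 360° = 183.47° ≈ 183°.

183°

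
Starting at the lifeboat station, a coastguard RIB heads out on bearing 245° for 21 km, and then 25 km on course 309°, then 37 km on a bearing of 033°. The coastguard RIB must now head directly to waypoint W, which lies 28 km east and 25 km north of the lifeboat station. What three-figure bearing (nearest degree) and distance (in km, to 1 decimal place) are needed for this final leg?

Leg 1 (245°, 21 km): east 21 sin 245° = -19.03, north 21 cos 245° = -8.87
Leg 2 (309°, 25 km): east 25 sin 309° = -19.43, north 25 cos 309° = 15.73
Leg 3 (033°, 37 km): east 37 sin 33° = 20.15, north 37 cos 33° = 31.03
Current position: (-18.31, 37.89). Target: (28, 25). Remaining: Δeast = 46.31, Δnorth = -12.89.
Bearing = atan2(46.31, -12.89) mod 360° = 105.55°; distance = √((46.31)² + (-12.89)²) = 48.070 km.

106°, 48.1 km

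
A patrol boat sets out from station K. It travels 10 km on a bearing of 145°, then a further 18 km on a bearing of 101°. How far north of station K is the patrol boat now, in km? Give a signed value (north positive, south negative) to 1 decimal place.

Leg 1 (145°, 10 km): east 10 sin 145° = 5.74, north 10 cos 145° = -8.19
Leg 2 (101°, 18 km): east 18 sin 101° = 17.67, north 18 cos 101° = -3.43
Net north component: -11.63 km.

-11.6 km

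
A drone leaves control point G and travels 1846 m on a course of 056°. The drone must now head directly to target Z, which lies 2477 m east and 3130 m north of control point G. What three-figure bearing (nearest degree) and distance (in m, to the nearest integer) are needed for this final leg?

024°, 2301 m

Leg 1 (056°, 1846 m): east 1846 sin 56° = 1530.40, north 1846 cos 56° = 1032.27
Current position: (1530.40, 1032.27). Target: (2477, 3130). Remaining: Δeast = 946.60, Δnorth = 2097.73.
Bearing = atan2(946.60, 2097.73) mod 360° = 24.29°; distance = √((946.60)² + (2097.73)²) = 2301.416 m.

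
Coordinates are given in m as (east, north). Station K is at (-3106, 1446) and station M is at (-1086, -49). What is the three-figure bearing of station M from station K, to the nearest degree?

127°

Δeast = -1086 − -3106 = 2020.00; Δnorth = -49 − 1446 = -1495.00.
Bearing = atan2(Δeast, Δnorth) mod 360° = 126.51° ≈ 127°.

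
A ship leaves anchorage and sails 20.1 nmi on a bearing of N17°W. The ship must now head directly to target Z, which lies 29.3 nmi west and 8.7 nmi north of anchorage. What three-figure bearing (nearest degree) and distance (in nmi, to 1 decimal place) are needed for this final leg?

Leg 1 (N17°W, 20.1 nmi): east 20.1 sin 343° = -5.88, north 20.1 cos 343° = 19.22
Current position: (-5.88, 19.22). Target: (-29.3, 8.7). Remaining: Δeast = -23.42, Δnorth = -10.52.
Bearing = atan2(-23.42, -10.52) mod 360° = 245.81°; distance = √((-23.42)² + (-10.52)²) = 25.678 nmi.

246°, 25.7 nmi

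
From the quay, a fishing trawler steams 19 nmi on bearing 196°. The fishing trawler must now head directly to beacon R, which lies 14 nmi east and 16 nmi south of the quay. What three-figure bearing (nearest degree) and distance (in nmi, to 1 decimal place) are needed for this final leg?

Leg 1 (196°, 19 nmi): east 19 sin 196° = -5.24, north 19 cos 196° = -18.26
Current position: (-5.24, -18.26). Target: (14, -16). Remaining: Δeast = 19.24, Δnorth = 2.26.
Bearing = atan2(19.24, 2.26) mod 360° = 83.29°; distance = √((19.24)² + (2.26)²) = 19.370 nmi.

083°, 19.4 nmi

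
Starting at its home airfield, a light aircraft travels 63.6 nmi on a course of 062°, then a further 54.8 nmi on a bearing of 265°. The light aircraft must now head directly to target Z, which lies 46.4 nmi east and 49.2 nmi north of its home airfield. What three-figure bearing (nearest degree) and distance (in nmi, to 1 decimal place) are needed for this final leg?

062°, 50.9 nmi

Leg 1 (062°, 63.6 nmi): east 63.6 sin 62° = 56.16, north 63.6 cos 62° = 29.86
Leg 2 (265°, 54.8 nmi): east 54.8 sin 265° = -54.59, north 54.8 cos 265° = -4.78
Current position: (1.56, 25.08). Target: (46.4, 49.2). Remaining: Δeast = 44.84, Δnorth = 24.12.
Bearing = atan2(44.84, 24.12) mod 360° = 61.72°; distance = √((44.84)² + (24.12)²) = 50.911 nmi.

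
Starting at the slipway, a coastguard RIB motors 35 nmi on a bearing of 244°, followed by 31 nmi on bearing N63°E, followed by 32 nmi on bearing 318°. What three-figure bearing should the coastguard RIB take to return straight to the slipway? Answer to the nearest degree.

132°

Leg 1 (244°, 35 nmi): east 35 sin 244° = -31.46, north 35 cos 244° = -15.34
Leg 2 (N63°E, 31 nmi): east 31 sin 63° = 27.62, north 31 cos 63° = 14.07
Leg 3 (318°, 32 nmi): east 32 sin 318° = -21.41, north 32 cos 318° = 23.78
Net displacement: -25.25 east, 22.51 north. Direction back to start is (25.25, -22.51): bearing = atan2(25.25, -22.51) mod 360° = 131.72° ≈ 132°.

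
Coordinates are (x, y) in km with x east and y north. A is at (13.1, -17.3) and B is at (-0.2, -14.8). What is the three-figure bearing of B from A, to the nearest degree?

Δeast = -0.2 − 13.1 = -13.30; Δnorth = -14.8 − -17.3 = 2.50.
Bearing = atan2(Δeast, Δnorth) mod 360° = 280.65° ≈ 281°.

281°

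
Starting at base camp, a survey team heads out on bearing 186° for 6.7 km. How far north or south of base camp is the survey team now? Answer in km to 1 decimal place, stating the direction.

6.7 km south

Leg 1 (186°, 6.7 km): east 6.7 sin 186° = -0.70, north 6.7 cos 186° = -6.66
Net north component: -6.66 km.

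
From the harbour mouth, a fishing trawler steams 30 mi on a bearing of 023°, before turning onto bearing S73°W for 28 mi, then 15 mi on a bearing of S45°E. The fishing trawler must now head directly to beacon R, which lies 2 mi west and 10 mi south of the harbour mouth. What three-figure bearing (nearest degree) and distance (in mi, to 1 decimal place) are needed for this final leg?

Leg 1 (023°, 30 mi): east 30 sin 23° = 11.72, north 30 cos 23° = 27.62
Leg 2 (S73°W, 28 mi): east 28 sin 253° = -26.78, north 28 cos 253° = -8.19
Leg 3 (S45°E, 15 mi): east 15 sin 135° = 10.61, north 15 cos 135° = -10.61
Current position: (-4.45, 8.82). Target: (-2, -10). Remaining: Δeast = 2.45, Δnorth = -18.82.
Bearing = atan2(2.45, -18.82) mod 360° = 172.59°; distance = √((2.45)² + (-18.82)²) = 18.981 mi.

173°, 19.0 mi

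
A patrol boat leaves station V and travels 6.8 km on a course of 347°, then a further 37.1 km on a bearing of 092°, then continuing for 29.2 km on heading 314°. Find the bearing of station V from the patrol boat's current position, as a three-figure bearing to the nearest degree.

210°

Leg 1 (347°, 6.8 km): east 6.8 sin 347° = -1.53, north 6.8 cos 347° = 6.63
Leg 2 (092°, 37.1 km): east 37.1 sin 92° = 37.08, north 37.1 cos 92° = -1.29
Leg 3 (314°, 29.2 km): east 29.2 sin 314° = -21.00, north 29.2 cos 314° = 20.28
Net displacement: 14.54 east, 25.61 north. Direction back to start is (-14.54, -25.61): bearing = atan2(-14.54, -25.61) mod 360° = 209.59° ≈ 210°.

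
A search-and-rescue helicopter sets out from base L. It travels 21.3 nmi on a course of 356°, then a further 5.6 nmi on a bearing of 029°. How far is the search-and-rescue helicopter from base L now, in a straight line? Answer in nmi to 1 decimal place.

26.2 nmi

Leg 1 (356°, 21.3 nmi): east 21.3 sin 356° = -1.49, north 21.3 cos 356° = 21.25
Leg 2 (029°, 5.6 nmi): east 5.6 sin 29° = 2.71, north 5.6 cos 29° = 4.90
Net: 1.23 east, 26.15 north. Distance = √((1.23)² + (26.15)²) = 26.175 nmi.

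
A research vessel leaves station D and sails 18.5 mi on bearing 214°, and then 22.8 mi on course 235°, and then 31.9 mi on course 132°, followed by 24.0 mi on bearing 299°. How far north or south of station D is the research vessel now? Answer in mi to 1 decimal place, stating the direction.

Leg 1 (214°, 18.5 mi): east 18.5 sin 214° = -10.35, north 18.5 cos 214° = -15.34
Leg 2 (235°, 22.8 mi): east 22.8 sin 235° = -18.68, north 22.8 cos 235° = -13.08
Leg 3 (132°, 31.9 mi): east 31.9 sin 132° = 23.71, north 31.9 cos 132° = -21.35
Leg 4 (299°, 24.0 mi): east 24.0 sin 299° = -20.99, north 24.0 cos 299° = 11.64
Net north component: -38.12 mi.

38.1 mi south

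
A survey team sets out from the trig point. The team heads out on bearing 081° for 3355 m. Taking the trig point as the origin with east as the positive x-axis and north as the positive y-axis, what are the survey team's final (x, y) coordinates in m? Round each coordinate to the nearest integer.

Leg 1 (081°, 3355 m): east 3355 sin 81° = 3313.69, north 3355 cos 81° = 524.84
Summing: 3313.69 m east, 524.84 m north → (3314, 525).

(3314, 525)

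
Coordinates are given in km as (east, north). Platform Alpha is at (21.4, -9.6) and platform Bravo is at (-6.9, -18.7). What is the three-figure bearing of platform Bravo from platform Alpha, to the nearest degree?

252°

Δeast = -6.9 − 21.4 = -28.30; Δnorth = -18.7 − -9.6 = -9.10.
Bearing = atan2(Δeast, Δnorth) mod 360° = 252.17° ≈ 252°.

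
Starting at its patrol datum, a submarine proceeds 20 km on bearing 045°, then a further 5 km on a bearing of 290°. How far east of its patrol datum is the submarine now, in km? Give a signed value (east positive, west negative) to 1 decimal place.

9.4 km

Leg 1 (045°, 20 km): east 20 sin 45° = 14.14, north 20 cos 45° = 14.14
Leg 2 (290°, 5 km): east 5 sin 290° = -4.70, north 5 cos 290° = 1.71
Net east component: 9.44 km.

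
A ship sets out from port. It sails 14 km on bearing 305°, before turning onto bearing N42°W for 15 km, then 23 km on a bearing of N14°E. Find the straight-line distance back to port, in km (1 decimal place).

Leg 1 (305°, 14 km): east 14 sin 305° = -11.47, north 14 cos 305° = 8.03
Leg 2 (N42°W, 15 km): east 15 sin 318° = -10.04, north 15 cos 318° = 11.15
Leg 3 (N14°E, 23 km): east 23 sin 14° = 5.56, north 23 cos 14° = 22.32
Net: -15.94 east, 41.49 north. Distance = √((-15.94)² + (41.49)²) = 44.451 km.

44.5 km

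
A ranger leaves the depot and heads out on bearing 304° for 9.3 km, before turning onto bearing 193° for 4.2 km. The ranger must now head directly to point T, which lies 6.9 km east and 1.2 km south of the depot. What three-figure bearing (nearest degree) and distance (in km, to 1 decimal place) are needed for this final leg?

098°, 15.7 km

Leg 1 (304°, 9.3 km): east 9.3 sin 304° = -7.71, north 9.3 cos 304° = 5.20
Leg 2 (193°, 4.2 km): east 4.2 sin 193° = -0.94, north 4.2 cos 193° = -4.09
Current position: (-8.65, 1.11). Target: (6.9, -1.2). Remaining: Δeast = 15.55, Δnorth = -2.31.
Bearing = atan2(15.55, -2.31) mod 360° = 98.44°; distance = √((15.55)² + (-2.31)²) = 15.725 km.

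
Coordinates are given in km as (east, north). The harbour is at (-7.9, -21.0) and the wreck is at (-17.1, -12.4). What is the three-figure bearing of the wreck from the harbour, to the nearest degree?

313°

Δeast = -17.1 − -7.9 = -9.20; Δnorth = -12.4 − -21.0 = 8.60.
Bearing = atan2(Δeast, Δnorth) mod 360° = 313.07° ≈ 313°.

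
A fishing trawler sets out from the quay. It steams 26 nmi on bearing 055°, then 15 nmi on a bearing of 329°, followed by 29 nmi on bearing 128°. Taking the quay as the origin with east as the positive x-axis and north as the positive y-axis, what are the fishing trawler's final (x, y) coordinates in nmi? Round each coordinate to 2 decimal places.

(36.42, 9.92)

Leg 1 (055°, 26 nmi): east 26 sin 55° = 21.30, north 26 cos 55° = 14.91
Leg 2 (329°, 15 nmi): east 15 sin 329° = -7.73, north 15 cos 329° = 12.86
Leg 3 (128°, 29 nmi): east 29 sin 128° = 22.85, north 29 cos 128° = -17.85
Summing: 36.42 nmi east, 9.92 nmi north → (36.42, 9.92).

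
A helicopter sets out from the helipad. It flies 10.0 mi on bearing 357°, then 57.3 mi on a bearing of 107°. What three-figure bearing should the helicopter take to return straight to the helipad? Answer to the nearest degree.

277°

Leg 1 (357°, 10.0 mi): east 10.0 sin 357° = -0.52, north 10.0 cos 357° = 9.99
Leg 2 (107°, 57.3 mi): east 57.3 sin 107° = 54.80, north 57.3 cos 107° = -16.75
Net displacement: 54.27 east, -6.77 north. Direction back to start is (-54.27, 6.77): bearing = atan2(-54.27, 6.77) mod 360° = 277.11° ≈ 277°.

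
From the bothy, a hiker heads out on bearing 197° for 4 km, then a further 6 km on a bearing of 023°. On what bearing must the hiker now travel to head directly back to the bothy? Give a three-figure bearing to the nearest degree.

Leg 1 (197°, 4 km): east 4 sin 197° = -1.17, north 4 cos 197° = -3.83
Leg 2 (023°, 6 km): east 6 sin 23° = 2.34, north 6 cos 23° = 5.52
Net displacement: 1.17 east, 1.70 north. Direction back to start is (-1.17, -1.70): bearing = atan2(-1.17, -1.70) mod 360° = 214.68° ≈ 215°.

215°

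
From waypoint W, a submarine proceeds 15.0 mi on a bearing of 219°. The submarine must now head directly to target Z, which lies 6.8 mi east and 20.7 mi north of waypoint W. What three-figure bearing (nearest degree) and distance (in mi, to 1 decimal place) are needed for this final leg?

027°, 36.2 mi

Leg 1 (219°, 15.0 mi): east 15.0 sin 219° = -9.44, north 15.0 cos 219° = -11.66
Current position: (-9.44, -11.66). Target: (6.8, 20.7). Remaining: Δeast = 16.24, Δnorth = 32.36.
Bearing = atan2(16.24, 32.36) mod 360° = 26.65°; distance = √((16.24)² + (32.36)²) = 36.204 mi.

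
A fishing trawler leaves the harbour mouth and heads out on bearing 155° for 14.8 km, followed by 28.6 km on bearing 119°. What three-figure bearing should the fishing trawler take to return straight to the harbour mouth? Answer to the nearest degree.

311°

Leg 1 (155°, 14.8 km): east 14.8 sin 155° = 6.25, north 14.8 cos 155° = -13.41
Leg 2 (119°, 28.6 km): east 28.6 sin 119° = 25.01, north 28.6 cos 119° = -13.87
Net displacement: 31.27 east, -27.28 north. Direction back to start is (-31.27, 27.28): bearing = atan2(-31.27, 27.28) mod 360° = 311.10° ≈ 311°.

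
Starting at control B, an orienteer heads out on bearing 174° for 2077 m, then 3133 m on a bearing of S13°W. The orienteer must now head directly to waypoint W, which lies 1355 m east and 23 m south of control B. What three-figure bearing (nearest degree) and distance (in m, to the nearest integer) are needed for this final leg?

Leg 1 (174°, 2077 m): east 2077 sin 174° = 217.11, north 2077 cos 174° = -2065.62
Leg 2 (S13°W, 3133 m): east 3133 sin 193° = -704.77, north 3133 cos 193° = -3052.70
Current position: (-487.67, -5118.32). Target: (1355, -23). Remaining: Δeast = 1842.67, Δnorth = 5095.32.
Bearing = atan2(1842.67, 5095.32) mod 360° = 19.88°; distance = √((1842.67)² + (5095.32)²) = 5418.278 m.

020°, 5418 m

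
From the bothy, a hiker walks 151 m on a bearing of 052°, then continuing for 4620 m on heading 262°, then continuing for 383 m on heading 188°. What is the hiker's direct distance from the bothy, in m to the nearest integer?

4604 m

Leg 1 (052°, 151 m): east 151 sin 52° = 118.99, north 151 cos 52° = 92.96
Leg 2 (262°, 4620 m): east 4620 sin 262° = -4575.04, north 4620 cos 262° = -642.98
Leg 3 (188°, 383 m): east 383 sin 188° = -53.30, north 383 cos 188° = -379.27
Net: -4509.35 east, -929.29 north. Distance = √((-4509.35)² + (-929.29)²) = 4604.110 m.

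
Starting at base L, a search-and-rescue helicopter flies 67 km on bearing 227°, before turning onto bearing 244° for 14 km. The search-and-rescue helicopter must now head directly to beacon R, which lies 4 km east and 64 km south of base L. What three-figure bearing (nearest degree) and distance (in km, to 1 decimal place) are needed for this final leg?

101°, 66.7 km

Leg 1 (227°, 67 km): east 67 sin 227° = -49.00, north 67 cos 227° = -45.69
Leg 2 (244°, 14 km): east 14 sin 244° = -12.58, north 14 cos 244° = -6.14
Current position: (-61.58, -51.83). Target: (4, -64). Remaining: Δeast = 65.58, Δnorth = -12.17.
Bearing = atan2(65.58, -12.17) mod 360° = 100.51°; distance = √((65.58)² + (-12.17)²) = 66.703 km.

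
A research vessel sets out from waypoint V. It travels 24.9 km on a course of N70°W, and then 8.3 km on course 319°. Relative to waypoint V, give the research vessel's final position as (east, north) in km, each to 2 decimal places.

(-28.84, 14.78)

Leg 1 (N70°W, 24.9 km): east 24.9 sin 290° = -23.40, north 24.9 cos 290° = 8.52
Leg 2 (319°, 8.3 km): east 8.3 sin 319° = -5.45, north 8.3 cos 319° = 6.26
Summing: -28.84 km east, 14.78 km north → (-28.84, 14.78).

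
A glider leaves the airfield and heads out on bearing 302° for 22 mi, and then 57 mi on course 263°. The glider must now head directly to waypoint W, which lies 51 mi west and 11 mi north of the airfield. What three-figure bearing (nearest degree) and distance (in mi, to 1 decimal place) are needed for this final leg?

075°, 25.0 mi

Leg 1 (302°, 22 mi): east 22 sin 302° = -18.66, north 22 cos 302° = 11.66
Leg 2 (263°, 57 mi): east 57 sin 263° = -56.58, north 57 cos 263° = -6.95
Current position: (-75.23, 4.71). Target: (-51, 11). Remaining: Δeast = 24.23, Δnorth = 6.29.
Bearing = atan2(24.23, 6.29) mod 360° = 75.45°; distance = √((24.23)² + (6.29)²) = 25.035 mi.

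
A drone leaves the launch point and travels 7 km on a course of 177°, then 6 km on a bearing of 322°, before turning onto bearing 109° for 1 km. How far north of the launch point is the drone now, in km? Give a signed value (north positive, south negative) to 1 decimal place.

Leg 1 (177°, 7 km): east 7 sin 177° = 0.37, north 7 cos 177° = -6.99
Leg 2 (322°, 6 km): east 6 sin 322° = -3.69, north 6 cos 322° = 4.73
Leg 3 (109°, 1 km): east 1 sin 109° = 0.95, north 1 cos 109° = -0.33
Net north component: -2.59 km.

-2.6 km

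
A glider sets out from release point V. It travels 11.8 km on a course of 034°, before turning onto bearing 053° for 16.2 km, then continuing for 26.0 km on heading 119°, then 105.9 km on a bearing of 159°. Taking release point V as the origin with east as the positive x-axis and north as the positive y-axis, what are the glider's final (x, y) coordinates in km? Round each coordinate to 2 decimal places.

Leg 1 (034°, 11.8 km): east 11.8 sin 34° = 6.60, north 11.8 cos 34° = 9.78
Leg 2 (053°, 16.2 km): east 16.2 sin 53° = 12.94, north 16.2 cos 53° = 9.75
Leg 3 (119°, 26.0 km): east 26.0 sin 119° = 22.74, north 26.0 cos 119° = -12.61
Leg 4 (159°, 105.9 km): east 105.9 sin 159° = 37.95, north 105.9 cos 159° = -98.87
Summing: 80.23 km east, -91.94 km north → (80.23, -91.94).

(80.23, -91.94)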